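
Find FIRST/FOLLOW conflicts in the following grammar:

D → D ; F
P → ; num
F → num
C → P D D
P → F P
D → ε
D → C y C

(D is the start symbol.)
Nullable non-terminals: D.
FIRST sets used below: FIRST(D) = { ';', 'num', ε }, FIRST(C) = { ';', 'num' }

D: nullable alternative(s) D → ε; FOLLOW(D) = { $, ';', 'num', 'y' }
  D → D ; F: FIRST \ {ε} = { ';', 'num' } — overlaps FOLLOW(D) on { ';', 'num' }: CONFLICT
  D → ε: FIRST \ {ε} = { } — this is the only nullable alternative, skip
  D → C y C: FIRST \ {ε} = { ';', 'num' } — overlaps FOLLOW(D) on { ';', 'num' }: CONFLICT

C, F, P have no nullable alternative, so no FIRST/FOLLOW check is needed there.

So the grammar has 2 FIRST/FOLLOW conflicts (marked CONFLICT above).

Answer: Yes. D → D ';' F with FOLLOW(D) on { ';', 'num' }; D → C y C with FOLLOW(D) on { ';', 'num' }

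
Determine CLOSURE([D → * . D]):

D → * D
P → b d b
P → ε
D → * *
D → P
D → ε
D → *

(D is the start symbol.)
{ [D → * . D], [D → . * *], [D → . * D], [D → . *], [D → . P], [D → .], [P → . b d b], [P → .] }

To compute CLOSURE, for each item [A → α.Bβ] where B is a non-terminal, add [B → .γ] for all productions B → γ; repeat for the newly added items until nothing changes.

Start with: [D → * . D]
  [D → * . D] has the dot before D: add [D → . * D], [D → . * *], [D → . P], [D → .], [D → . *]
  [D → . P] has the dot before P: add [P → . b d b], [P → .]
No further items can be added.

CLOSURE = { [D → * . D], [D → . * *], [D → . * D], [D → . *], [D → . P], [D → .], [P → . b d b], [P → .] }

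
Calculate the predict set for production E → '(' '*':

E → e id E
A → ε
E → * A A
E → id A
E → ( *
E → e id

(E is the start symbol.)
PREDICT(E → '(' '*') = (FIRST(RHS) \ {ε}) ∪ (FOLLOW(E) if ε ∈ FIRST(RHS), i.e. RHS ⇒* ε)
FIRST('(' '*') = { '(' }
ε ∉ FIRST('(' '*'), so FOLLOW(E) is not added.
PREDICT(E → '(' '*') = { '(' }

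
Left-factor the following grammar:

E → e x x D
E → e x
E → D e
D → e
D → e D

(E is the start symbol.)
Left-factoring transforms A → αβ₁ | αβ₂ into A → αA' and A' → β₁ | β₂
(α is the longest common prefix among the alternatives). Repeat until
no nonterminal has two alternatives with a common prefix.

Round 1: E has alternatives sharing prefix 'e x'. Introduce E': E → e x E'
  Add: E' → x D
  Add: E' → ε

Round 2: D has alternatives sharing prefix 'e'. Introduce D': D → e D'
  Add: D' → ε
  Add: D' → D

No remaining common prefixes — done.

Resulting grammar:
E → e x E'
E' → x D
E' → ε
E → D e
D → e D'
D' → ε
D' → D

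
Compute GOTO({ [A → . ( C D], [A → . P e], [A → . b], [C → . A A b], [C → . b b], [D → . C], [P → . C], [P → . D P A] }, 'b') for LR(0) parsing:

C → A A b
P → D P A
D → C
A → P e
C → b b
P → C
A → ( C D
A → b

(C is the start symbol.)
{ [A → b .], [C → b . b] }

GOTO(I, 'b') = CLOSURE({ [A → αX.β] : [A → α.Xβ] ∈ I, X = 'b' })

Items with dot before 'b', with the dot advanced:
  [A → . b] → [A → b .]
  [C → . b b] → [C → b . b]
Closure adds nothing (no advanced item has the dot before a non-terminal).

GOTO = { [A → b .], [C → b . b] }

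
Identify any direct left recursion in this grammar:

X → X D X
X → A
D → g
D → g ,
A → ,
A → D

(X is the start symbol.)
Direct left recursion occurs when N → N α for some non-terminal N (the right-hand side begins with the left-hand side itself).

X → X D X: LEFT RECURSIVE (starts with X)
X → A: starts with A
D → g: starts with g
D → g ,: starts with g
A → ,: starts with ','
A → D: starts with D

The grammar has direct left recursion on: X.

Answer: Yes, X is left-recursive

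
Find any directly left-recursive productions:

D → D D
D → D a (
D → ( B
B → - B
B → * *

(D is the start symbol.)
Direct left recursion occurs when N → N α for some non-terminal N (the right-hand side begins with the left-hand side itself).

D → D D: LEFT RECURSIVE (starts with D)
D → D a (: LEFT RECURSIVE (starts with D)
D → ( B: starts with '('
B → - B: starts with '-'
B → * *: starts with '*'

The grammar has direct left recursion on: D.

Answer: Yes, D is left-recursive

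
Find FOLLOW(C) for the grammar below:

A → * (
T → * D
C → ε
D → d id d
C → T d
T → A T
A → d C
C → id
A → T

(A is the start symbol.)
To compute FOLLOW(C), find every occurrence of C on a right-hand side N → α C β: add FIRST(β) \ {ε}, and if β is empty or nullable also add FOLLOW(N). Iterate to a fixed point.

In A → d C: C is at the end, add FOLLOW(A)

The FOLLOW sets referred to above (computed the same way, to a fixed point):
  FOLLOW(A) = { $, '*', 'd' }

Taking the union: FOLLOW(C) = { $, '*', 'd' }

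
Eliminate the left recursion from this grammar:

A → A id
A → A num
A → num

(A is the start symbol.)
A → num A'
A' → id A'
A' → num A'
A' → ε

A is directly left-recursive. The standard transformation for
  A → A α₁ | ... | A α_m | β₁ | ... | β_n
is
  A  → β₁ A' | ... | β_n A'
  A' → α₁ A' | ... | α_m A' | ε

A → num becomes A → num A'
A → A id becomes A' → id A'
A → A num becomes A' → num A'
Add A' → ε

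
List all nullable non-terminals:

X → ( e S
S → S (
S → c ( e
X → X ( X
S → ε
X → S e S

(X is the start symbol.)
{ 'S' }

ε-productions: S → ε
So S is immediately nullable.
No further non-terminal can be added: every production for the remaining non-terminals contains a terminal or a non-nullable non-terminal.
Nullable = { 'S' }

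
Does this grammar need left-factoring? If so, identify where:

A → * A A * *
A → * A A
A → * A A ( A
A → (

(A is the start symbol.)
Left-factoring is needed when two productions for the same non-terminal
share a common prefix on the right-hand side.

Productions for A:
  A → * A A * *
  A → * A A
  A → * A A ( A
  A → (

Found common prefix '* A A' in productions for A

Answer: Yes, A has productions with common prefix '* A A'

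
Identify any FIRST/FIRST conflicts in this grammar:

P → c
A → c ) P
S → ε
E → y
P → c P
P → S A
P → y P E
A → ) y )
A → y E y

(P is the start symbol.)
Yes. P → c / P → c P on { 'c' }; P → c / P → S A on { 'c' }; P → c P / P → S A on { 'c' }; P → S A / P → y P E on { 'y' }

FIRST sets of the non-terminals at (or reachable through a nullable prefix from) the front of some alternative:
  FIRST(S) = { ε }
  FIRST(A) = { ')', 'c', 'y' }

Productions for P:
  P → c: FIRST = { 'c' }
  P → c P: FIRST = { 'c' }
  P → S A: FIRST = { ')', 'c', 'y' }
  P → y P E: FIRST = { 'y' }
Productions for A:
  A → c ) P: FIRST = { 'c' }
  A → ) y ): FIRST = { ')' }
  A → y E y: FIRST = { 'y' }
S, E have only one production, so no FIRST/FIRST conflict is possible there.

Conflict for P: P → c and P → c P
  Overlap: { 'c' }
Conflict for P: P → c and P → S A
  Overlap: { 'c' }
Conflict for P: P → c P and P → S A
  Overlap: { 'c' }
Conflict for P: P → S A and P → y P E
  Overlap: { 'y' }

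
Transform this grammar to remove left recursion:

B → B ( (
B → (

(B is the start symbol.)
B is directly left-recursive. The standard transformation for
  A → A α₁ | ... | A α_m | β₁ | ... | β_n
is
  A  → β₁ A' | ... | β_n A'
  A' → α₁ A' | ... | α_m A' | ε

B → ( becomes B → ( B'
B → B ( ( becomes B' → ( ( B'
Add B' → ε

Resulting grammar:
B → ( B'
B' → ( ( B'
B' → ε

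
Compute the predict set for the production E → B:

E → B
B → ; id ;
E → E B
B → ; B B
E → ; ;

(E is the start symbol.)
PREDICT(E → B) = (FIRST(RHS) \ {ε}) ∪ (FOLLOW(E) if ε ∈ FIRST(RHS), i.e. RHS ⇒* ε)
FIRST(B) = { ';' }
FIRST(B) = { ';' }
ε ∉ FIRST(B), so FOLLOW(E) is not added.
PREDICT(E → B) = { ';' }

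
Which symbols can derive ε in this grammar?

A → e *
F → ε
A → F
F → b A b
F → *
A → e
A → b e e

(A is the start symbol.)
{ 'A', 'F' }

A non-terminal is nullable if it can derive ε (the empty string): either it has an ε-production, or it has a production whose right-hand side consists entirely of nullable non-terminals.

ε-productions: F → ε
So F is immediately nullable.
A → F: every symbol on the right is nullable, so A is nullable too.
Every non-terminal is now nullable.
Nullable = { 'A', 'F' }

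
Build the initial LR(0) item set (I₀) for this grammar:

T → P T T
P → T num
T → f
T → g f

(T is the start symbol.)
First, augment the grammar with T' → T
I₀ = CLOSURE({ [T' → . T] }):
  [T' → . T] has the dot before T: add [T → . P T T], [T → . f], [T → . g f]
  [T → . P T T] has the dot before P: add [P → . T num]
No further items can be added.

I₀ = { [P → . T num], [T → . P T T], [T → . f], [T → . g f], [T' → . T] }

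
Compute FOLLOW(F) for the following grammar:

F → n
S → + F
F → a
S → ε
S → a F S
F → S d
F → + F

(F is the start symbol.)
{ $, '+', 'a', 'd' }

To compute FOLLOW(F), find every occurrence of F on a right-hand side N → α F β: add FIRST(β) \ {ε}, and if β is empty or nullable also add FOLLOW(N). Iterate to a fixed point.

F is the start symbol, so $ ∈ FOLLOW(F).
In S → + F: F is at the end, add FOLLOW(S)
In S → a F S: F is followed by S, add FIRST(S) \ {ε} = { '+', 'a' }
  S is nullable, so also add FOLLOW(S)
In F → + F: F is at the end; this adds FOLLOW(F) to itself — nothing new

The FOLLOW sets referred to above (computed the same way, to a fixed point):
  FOLLOW(S) = { 'd' }

Taking the union: FOLLOW(F) = { $, '+', 'a', 'd' }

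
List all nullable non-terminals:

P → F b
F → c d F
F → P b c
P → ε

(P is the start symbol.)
{ 'P' }

A non-terminal is nullable if it can derive ε (the empty string): either it has an ε-production, or it has a production whose right-hand side consists entirely of nullable non-terminals.

ε-productions: P → ε
So P is immediately nullable.
No further non-terminal can be added: every production for the remaining non-terminals contains a terminal or a non-nullable non-terminal.
Nullable = { 'P' }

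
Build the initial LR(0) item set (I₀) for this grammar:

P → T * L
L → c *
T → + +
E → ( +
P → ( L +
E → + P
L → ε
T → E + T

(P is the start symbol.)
{ [E → . ( +], [E → . + P], [P → . ( L +], [P → . T * L], [P' → . P], [T → . + +], [T → . E + T] }

First, augment the grammar with P' → P
I₀ = CLOSURE({ [P' → . P] }):
  [P' → . P] has the dot before P: add [P → . T * L], [P → . ( L +]
  [P → . T * L] has the dot before T: add [T → . + +], [T → . E + T]
  [T → . E + T] has the dot before E: add [E → . ( +], [E → . + P]
No further items can be added.

I₀ = { [E → . ( +], [E → . + P], [P → . ( L +], [P → . T * L], [P' → . P], [T → . + +], [T → . E + T] }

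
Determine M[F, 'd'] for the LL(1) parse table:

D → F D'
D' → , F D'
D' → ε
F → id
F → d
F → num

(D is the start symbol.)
F → d

To find M[F, 'd'], we find productions for F where 'd' is in the predict set (PREDICT(N → α) = (FIRST(α) \ {ε}) ∪ (FOLLOW(N) if α ⇒* ε)).

F → id: PREDICT = { 'id' }
F → d: PREDICT = { 'd' }
  'd' is in predict set, so this production goes in M[F, 'd']
F → num: PREDICT = { 'num' }

M[F, 'd'] = F → d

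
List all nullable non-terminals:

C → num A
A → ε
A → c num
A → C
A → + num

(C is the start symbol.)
A non-terminal is nullable if it can derive ε (the empty string): either it has an ε-production, or it has a production whose right-hand side consists entirely of nullable non-terminals.

ε-productions: A → ε
So A is immediately nullable.
No further non-terminal can be added: every production for the remaining non-terminals contains a terminal or a non-nullable non-terminal.
Nullable = { 'A' }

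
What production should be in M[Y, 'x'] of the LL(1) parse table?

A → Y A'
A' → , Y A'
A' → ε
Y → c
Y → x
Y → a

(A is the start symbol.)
Y → x

To find M[Y, 'x'], we find productions for Y where 'x' is in the predict set (PREDICT(N → α) = (FIRST(α) \ {ε}) ∪ (FOLLOW(N) if α ⇒* ε)).

Y → c: PREDICT = { 'c' }
Y → x: PREDICT = { 'x' }
  'x' is in predict set, so this production goes in M[Y, 'x']
Y → a: PREDICT = { 'a' }

M[Y, 'x'] = Y → x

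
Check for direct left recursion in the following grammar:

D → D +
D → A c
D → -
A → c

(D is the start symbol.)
Direct left recursion occurs when N → N α for some non-terminal N (the right-hand side begins with the left-hand side itself).

D → D +: LEFT RECURSIVE (starts with D)
D → A c: starts with A
D → -: starts with '-'
A → c: starts with c

The grammar has direct left recursion on: D.

Answer: Yes, D is left-recursive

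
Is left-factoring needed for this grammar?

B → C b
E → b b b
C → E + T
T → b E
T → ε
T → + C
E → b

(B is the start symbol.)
Yes, E has productions with common prefix 'b'

Left-factoring is needed when two productions for the same non-terminal
share a common prefix on the right-hand side.

Productions for E:
  E → b b b
  E → b
Productions for T:
  T → b E
  T → ε
  T → + C

Found common prefix 'b' in productions for E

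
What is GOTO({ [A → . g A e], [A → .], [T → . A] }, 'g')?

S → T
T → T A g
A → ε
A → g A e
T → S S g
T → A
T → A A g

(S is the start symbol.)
GOTO(I, 'g') = CLOSURE({ [A → αX.β] : [A → α.Xβ] ∈ I, X = 'g' })

Items with dot before 'g', with the dot advanced:
  [A → . g A e] → [A → g . A e]
Closure of the advanced items:
  [A → g . A e] has the dot before A: add [A → .], [A → . g A e]

GOTO = { [A → . g A e], [A → .], [A → g . A e] }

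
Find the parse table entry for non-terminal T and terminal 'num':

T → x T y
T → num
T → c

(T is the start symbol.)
T → num

To find M[T, 'num'], we find productions for T where 'num' is in the predict set (PREDICT(N → α) = (FIRST(α) \ {ε}) ∪ (FOLLOW(N) if α ⇒* ε)).

T → x T y: PREDICT = { 'x' }
T → num: PREDICT = { 'num' }
  'num' is in predict set, so this production goes in M[T, 'num']
T → c: PREDICT = { 'c' }

M[T, 'num'] = T → num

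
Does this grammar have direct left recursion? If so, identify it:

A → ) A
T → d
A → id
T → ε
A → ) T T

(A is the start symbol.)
No direct left recursion

Direct left recursion occurs when N → N α for some non-terminal N (the right-hand side begins with the left-hand side itself).

A → ) A: starts with ')'
T → d: starts with d
A → id: starts with id
T → ε: starts with ε
A → ) T T: starts with ')'

No direct left recursion found.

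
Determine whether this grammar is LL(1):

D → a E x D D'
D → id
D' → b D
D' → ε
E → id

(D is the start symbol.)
No. Predict set conflict for D': { 'b' }

Relevant sets:
  FOLLOW(D') = { $, 'b' }

For D:
  PREDICT(D → a E x D D') = { 'a' }
  PREDICT(D → id) = { 'id' }
For D':
  PREDICT(D' → b D) = { 'b' }
  PREDICT(D' → ε) = { $, 'b' }
E has a single production, so nothing to check there.

Conflict found: Predict set conflict for D': { 'b' }
The grammar is NOT LL(1).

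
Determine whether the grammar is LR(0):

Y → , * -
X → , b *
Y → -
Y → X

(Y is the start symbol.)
Yes, the grammar is LR(0)

Augment with Y' → Y and build the canonical LR(0) collection (I0 = CLOSURE({[Y' → . Y]}), then GOTO on every symbol after a dot until no new states appear). It has 9 states:
  I0: { [X → . , b *], [Y → . , * -], [Y → . -], [Y → . X], [Y' → . Y] }  — shift
  I1: { [X → , . b *], [Y → , . * -] }  — shift
  I2: { [Y → - .] }  — reduce
  I3: { [Y → X .] }  — reduce
  I4: { [Y' → Y .] }  — accept
  I5: { [Y → , * . -] }  — shift
  I6: { [X → , b . *] }  — shift
  I7: { [X → , b * .] }  — reduce
  I8: { [Y → , * - .] }  — reduce

Every state is either a pure shift/goto state or contains exactly one complete item and nothing to shift — no conflicts. The grammar is LR(0).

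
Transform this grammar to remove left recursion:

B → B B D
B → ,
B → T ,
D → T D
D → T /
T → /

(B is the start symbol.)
B → , B'
B → T , B'
B' → B D B'
B' → ε
D → T D
D → T /
T → /

B is directly left-recursive. The standard transformation for
  A → A α₁ | ... | A α_m | β₁ | ... | β_n
is
  A  → β₁ A' | ... | β_n A'
  A' → α₁ A' | ... | α_m A' | ε

B → , becomes B → , B'
B → T , becomes B → T , B'
B → B B D becomes B' → B D B'
Add B' → ε

Productions for other non-terminals are unchanged:
  D → T D
  D → T /
  T → /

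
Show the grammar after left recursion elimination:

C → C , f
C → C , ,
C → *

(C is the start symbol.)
C is directly left-recursive. The standard transformation for
  A → A α₁ | ... | A α_m | β₁ | ... | β_n
is
  A  → β₁ A' | ... | β_n A'
  A' → α₁ A' | ... | α_m A' | ε

C → * becomes C → * C'
C → C , f becomes C' → , f C'
C → C , , becomes C' → , , C'
Add C' → ε

Resulting grammar:
C → * C'
C' → , f C'
C' → , , C'
C' → ε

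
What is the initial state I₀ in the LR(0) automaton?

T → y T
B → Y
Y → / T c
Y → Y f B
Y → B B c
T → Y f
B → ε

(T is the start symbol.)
{ [B → . Y], [B → .], [T → . Y f], [T → . y T], [T' → . T], [Y → . / T c], [Y → . B B c], [Y → . Y f B] }

First, augment the grammar with T' → T
I₀ = CLOSURE({ [T' → . T] }):
  [T' → . T] has the dot before T: add [T → . y T], [T → . Y f]
  [T → . Y f] has the dot before Y: add [Y → . / T c], [Y → . Y f B], [Y → . B B c]
  [Y → . B B c] has the dot before B: add [B → . Y], [B → .]
No further items can be added.

I₀ = { [B → . Y], [B → .], [T → . Y f], [T → . y T], [T' → . T], [Y → . / T c], [Y → . B B c], [Y → . Y f B] }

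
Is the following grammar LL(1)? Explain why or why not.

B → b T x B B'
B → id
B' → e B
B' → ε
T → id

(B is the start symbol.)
No. Predict set conflict for B': { 'e' }

Relevant sets:
  FOLLOW(B') = { $, 'e' }

For B:
  PREDICT(B → b T x B B') = { 'b' }
  PREDICT(B → id) = { 'id' }
For B':
  PREDICT(B' → e B) = { 'e' }
  PREDICT(B' → ε) = { $, 'e' }
T has a single production, so nothing to check there.

Conflict found: Predict set conflict for B': { 'e' }
The grammar is NOT LL(1).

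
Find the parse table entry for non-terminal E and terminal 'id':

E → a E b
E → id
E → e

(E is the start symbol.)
E → id

To find M[E, 'id'], we find productions for E where 'id' is in the predict set (PREDICT(N → α) = (FIRST(α) \ {ε}) ∪ (FOLLOW(N) if α ⇒* ε)).

E → a E b: PREDICT = { 'a' }
E → id: PREDICT = { 'id' }
  'id' is in predict set, so this production goes in M[E, 'id']
E → e: PREDICT = { 'e' }

M[E, 'id'] = E → id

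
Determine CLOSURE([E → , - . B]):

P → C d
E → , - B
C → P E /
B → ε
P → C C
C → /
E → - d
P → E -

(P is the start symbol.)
Start with: [E → , - . B]
  [E → , - . B] has the dot before B: add [B → .]
No further items can be added.

CLOSURE = { [B → .], [E → , - . B] }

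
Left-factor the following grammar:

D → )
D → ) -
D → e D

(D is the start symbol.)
Left-factoring transforms A → αβ₁ | αβ₂ into A → αA' and A' → β₁ | β₂
(α is the longest common prefix among the alternatives). Repeat until
no nonterminal has two alternatives with a common prefix.

Round 1: D has alternatives sharing prefix ')'. Introduce D': D → ) D'
  Add: D' → ε
  Add: D' → -

No remaining common prefixes — done.

Resulting grammar:
D → ) D'
D' → ε
D' → -
D → e D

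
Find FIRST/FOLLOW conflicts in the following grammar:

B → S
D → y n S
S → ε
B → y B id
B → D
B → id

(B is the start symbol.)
Nullable non-terminals: B, S.
FIRST sets used below: FIRST(S) = { ε }, FIRST(D) = { 'y' }

B: nullable alternative(s) B → S; FOLLOW(B) = { $, 'id' }
  B → S: FIRST \ {ε} = { } — this is the only nullable alternative, skip
  B → y B id: FIRST \ {ε} = { 'y' } — disjoint from FOLLOW(B)
  B → D: FIRST \ {ε} = { 'y' } — disjoint from FOLLOW(B)
  B → id: FIRST \ {ε} = { 'id' } — overlaps FOLLOW(B) on { 'id' }: CONFLICT
S has a nullable alternative but only one production, so nothing to check.

D has no nullable alternative, so no FIRST/FOLLOW check is needed there.

So the grammar has 1 FIRST/FOLLOW conflict (marked CONFLICT above).

Answer: Yes. B → id with FOLLOW(B) on { 'id' }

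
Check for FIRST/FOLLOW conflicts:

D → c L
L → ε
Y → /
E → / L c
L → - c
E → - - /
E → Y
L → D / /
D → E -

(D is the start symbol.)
Yes. L → D '/' '/' with FOLLOW(L) on { '/', 'c' }

A FIRST/FOLLOW conflict occurs when a non-terminal N has a nullable alternative N → β (β ⇒* ε) and another alternative N → α with FIRST(α) ∩ FOLLOW(N) ≠ ∅: on such a lookahead the parser cannot decide between expanding α and letting N vanish via β.

Nullable non-terminals: L.
FIRST sets used below: FIRST(D) = { '-', '/', 'c' }

L: nullable alternative(s) L → ε; FOLLOW(L) = { $, '/', 'c' }
  L → ε: FIRST \ {ε} = { } — this is the only nullable alternative, skip
  L → - c: FIRST \ {ε} = { '-' } — disjoint from FOLLOW(L)
  L → D / /: FIRST \ {ε} = { '-', '/', 'c' } — overlaps FOLLOW(L) on { '/', 'c' }: CONFLICT

D, E, Y have no nullable alternative, so no FIRST/FOLLOW check is needed there.

So the grammar has 1 FIRST/FOLLOW conflict (marked CONFLICT above).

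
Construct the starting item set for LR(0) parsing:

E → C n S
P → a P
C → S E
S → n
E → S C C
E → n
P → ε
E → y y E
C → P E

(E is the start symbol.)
{ [C → . P E], [C → . S E], [E → . C n S], [E → . S C C], [E → . n], [E → . y y E], [E' → . E], [P → . a P], [P → .], [S → . n] }

First, augment the grammar with E' → E
I₀ = CLOSURE({ [E' → . E] }):
  [E' → . E] has the dot before E: add [E → . C n S], [E → . S C C], [E → . n], [E → . y y E]
  [E → . C n S] has the dot before C: add [C → . S E], [C → . P E]
  [E → . S C C] has the dot before S: add [S → . n]
  [C → . P E] has the dot before P: add [P → . a P], [P → .]
No further items can be added.

I₀ = { [C → . P E], [C → . S E], [E → . C n S], [E → . S C C], [E → . n], [E → . y y E], [E' → . E], [P → . a P], [P → .], [S → . n] }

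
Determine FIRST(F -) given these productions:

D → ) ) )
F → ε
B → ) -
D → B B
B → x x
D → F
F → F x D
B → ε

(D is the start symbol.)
{ '-', 'x' }

FIRST sets of the non-terminals involved (from the grammar, by fixed-point iteration):
  FIRST(F) = { 'x', ε }

To compute FIRST(F -), process the symbols left to right:
Symbol F is a non-terminal. Add FIRST(F) \ {ε} = { 'x' }
F is nullable (ε ∈ FIRST(F)), continue to the next symbol.
Symbol - is a terminal. Add '-' and stop.
FIRST(F -) = { '-', 'x' }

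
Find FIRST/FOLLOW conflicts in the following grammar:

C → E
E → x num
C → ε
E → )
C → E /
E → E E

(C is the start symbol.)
Nullable non-terminals: C.
FIRST sets used below: FIRST(E) = { ')', 'x' }

C: nullable alternative(s) C → ε; FOLLOW(C) = { $ }
  C → E: FIRST \ {ε} = { ')', 'x' } — disjoint from FOLLOW(C)
  C → ε: FIRST \ {ε} = { } — this is the only nullable alternative, skip
  C → E /: FIRST \ {ε} = { ')', 'x' } — disjoint from FOLLOW(C)

E has no nullable alternative, so no FIRST/FOLLOW check is needed there.

No FIRST/FOLLOW conflicts found.

Answer: No FIRST/FOLLOW conflicts.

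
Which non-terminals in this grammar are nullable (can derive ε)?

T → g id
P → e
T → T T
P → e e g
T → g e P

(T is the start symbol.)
There are no ε-productions, so no non-terminal can derive ε.
No non-terminals are nullable.

Answer: None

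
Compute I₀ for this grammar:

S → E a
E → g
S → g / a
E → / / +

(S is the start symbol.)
{ [E → . / / +], [E → . g], [S → . E a], [S → . g / a], [S' → . S] }

First, augment the grammar with S' → S
I₀ = CLOSURE({ [S' → . S] }):
  [S' → . S] has the dot before S: add [S → . E a], [S → . g / a]
  [S → . E a] has the dot before E: add [E → . g], [E → . / / +]
No further items can be added.

I₀ = { [E → . / / +], [E → . g], [S → . E a], [S → . g / a], [S' → . S] }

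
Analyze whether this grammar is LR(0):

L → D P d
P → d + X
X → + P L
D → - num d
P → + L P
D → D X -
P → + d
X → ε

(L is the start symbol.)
A grammar is LR(0) if no state in the canonical LR(0) collection has:
  - both a shift item (dot before a terminal) and a complete item (shift-reduce conflict), or
  - two or more complete items (reduce-reduce conflict; the accept item [L' → L .] counts as a complete item here).

Augment with L' → L and build the canonical LR(0) collection (I0 = CLOSURE({[L' → . L]}), then GOTO on every symbol after a dot until no new states appear). It has 22 states:
  I0: { [D → . - num d], [D → . D X -], [L → . D P d], [L' → . L] }  — shift
  I1: { [D → - . num d] }  — shift
  I2: { [D → D . X -], [L → D . P d], [P → . + L P], [P → . + d], [P → . d + X], [X → . + P L], [X → .] }  — shift, reduce
  I3: { [L' → L .] }  — accept
  I4: { [D → . - num d], [D → . D X -], [L → . D P d], [P → + . L P], [P → + . d], [P → . + L P], [P → . + d], [P → . d + X], [X → + . P L] }  — shift
  I5: { [L → D P . d] }  — shift
  I6: { [D → D X . -] }  — shift
  I7: { [P → d . + X] }  — shift
  I8: { [P → d + . X], [X → . + P L], [X → .] }  — shift, reduce
  I9: { [P → . + L P], [P → . + d], [P → . d + X], [X → + . P L] }  — shift
  I10: { [P → d + X .] }  — reduce
  I11: { [D → . - num d], [D → . D X -], [L → . D P d], [P → + . L P], [P → + . d] }  — shift
  I12: { [D → . - num d], [D → . D X -], [L → . D P d], [X → + P . L] }  — shift
  I13: { [X → + P L .] }  — reduce
  I14: { [P → + L . P], [P → . + L P], [P → . + d], [P → . d + X] }  — shift
  I15: { [P → + d .] }  — reduce
  I16: { [P → + L P .] }  — reduce
  I17: { [D → D X - .] }  — reduce
  I18: { [L → D P d .] }  — reduce
  I19: { [P → + d .], [P → d . + X] }  — shift, reduce
  I20: { [D → - num . d] }  — shift
  I21: { [D → - num d .] }  — reduce

Conflict in state I2:
  Shift-reduce conflict between [X → .] and [P → . + L P]
So the grammar is NOT LR(0).

Answer: No. Shift-reduce conflict between [X → .] and [P → . + L P]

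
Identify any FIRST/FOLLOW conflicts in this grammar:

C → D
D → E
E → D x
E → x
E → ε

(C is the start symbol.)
A FIRST/FOLLOW conflict occurs when a non-terminal N has a nullable alternative N → β (β ⇒* ε) and another alternative N → α with FIRST(α) ∩ FOLLOW(N) ≠ ∅: on such a lookahead the parser cannot decide between expanding α and letting N vanish via β.

Nullable non-terminals: C, D, E.
FIRST sets used below: FIRST(D) = { 'x', ε }
C has a nullable alternative but only one production, so nothing to check.
D has a nullable alternative but only one production, so nothing to check.

E: nullable alternative(s) E → ε; FOLLOW(E) = { $, 'x' }
  E → D x: FIRST \ {ε} = { 'x' } — overlaps FOLLOW(E) on { 'x' }: CONFLICT
  E → x: FIRST \ {ε} = { 'x' } — overlaps FOLLOW(E) on { 'x' }: CONFLICT
  E → ε: FIRST \ {ε} = { } — this is the only nullable alternative, skip

So the grammar has 2 FIRST/FOLLOW conflicts (marked CONFLICT above).

Answer: Yes. E → D x with FOLLOW(E) on { 'x' }; E → x with FOLLOW(E) on { 'x' }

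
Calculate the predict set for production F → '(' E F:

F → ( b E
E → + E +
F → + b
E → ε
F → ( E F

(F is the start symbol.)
PREDICT(F → '(' E F) = (FIRST(RHS) \ {ε}) ∪ (FOLLOW(F) if ε ∈ FIRST(RHS), i.e. RHS ⇒* ε)
FIRST('(' E F) = { '(' }
ε ∉ FIRST('(' E F), so FOLLOW(F) is not added.
PREDICT(F → '(' E F) = { '(' }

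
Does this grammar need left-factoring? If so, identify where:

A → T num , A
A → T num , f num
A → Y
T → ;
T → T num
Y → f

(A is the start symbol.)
Yes, A has productions with common prefix 'T num ,'

Left-factoring is needed when two productions for the same non-terminal
share a common prefix on the right-hand side.

Productions for A:
  A → T num , A
  A → T num , f num
  A → Y
Productions for T:
  T → ;
  T → T num

Found common prefix 'T num ,' in productions for A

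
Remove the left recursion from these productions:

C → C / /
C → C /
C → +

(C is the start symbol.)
C is directly left-recursive. The standard transformation for
  A → A α₁ | ... | A α_m | β₁ | ... | β_n
is
  A  → β₁ A' | ... | β_n A'
  A' → α₁ A' | ... | α_m A' | ε

C → + becomes C → + C'
C → C / / becomes C' → / / C'
C → C / becomes C' → / C'
Add C' → ε

Resulting grammar:
C → + C'
C' → / / C'
C' → / C'
C' → ε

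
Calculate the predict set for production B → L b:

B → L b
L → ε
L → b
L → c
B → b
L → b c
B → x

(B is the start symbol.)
PREDICT(B → L b) = (FIRST(RHS) \ {ε}) ∪ (FOLLOW(B) if ε ∈ FIRST(RHS), i.e. RHS ⇒* ε)
FIRST(L) = { 'b', 'c', ε }
FIRST(L b) = { 'b', 'c' }
ε ∉ FIRST(L b), so FOLLOW(B) is not added.
PREDICT(B → L b) = { 'b', 'c' }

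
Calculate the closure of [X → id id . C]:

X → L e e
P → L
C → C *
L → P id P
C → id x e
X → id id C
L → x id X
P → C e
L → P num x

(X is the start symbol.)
To compute CLOSURE, for each item [A → α.Bβ] where B is a non-terminal, add [B → .γ] for all productions B → γ; repeat for the newly added items until nothing changes.

Start with: [X → id id . C]
  [X → id id . C] has the dot before C: add [C → . C *], [C → . id x e]
No further items can be added.

CLOSURE = { [C → . C *], [C → . id x e], [X → id id . C] }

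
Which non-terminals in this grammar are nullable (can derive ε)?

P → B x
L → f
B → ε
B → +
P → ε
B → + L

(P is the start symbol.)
{ 'B', 'P' }

ε-productions: B → ε, P → ε
So B, P are immediately nullable.
No further non-terminal can be added: every production for the remaining non-terminals contains a terminal or a non-nullable non-terminal.
Nullable = { 'B', 'P' }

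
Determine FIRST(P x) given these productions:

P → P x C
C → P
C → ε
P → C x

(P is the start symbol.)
{ 'x' }

FIRST sets of the non-terminals involved (from the grammar, by fixed-point iteration):
  FIRST(P) = { 'x' }

To compute FIRST(P x), process the symbols left to right:
Symbol P is a non-terminal. Add FIRST(P) \ {ε} = { 'x' }
P is not nullable (ε ∉ FIRST(P)), so stop here.
FIRST(P x) = { 'x' }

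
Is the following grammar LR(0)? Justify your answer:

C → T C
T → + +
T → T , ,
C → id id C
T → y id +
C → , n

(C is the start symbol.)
Yes, the grammar is LR(0)

Augment with C' → C and build the canonical LR(0) collection (I0 = CLOSURE({[C' → . C]}), then GOTO on every symbol after a dot until no new states appear). It has 16 states:
  I0: { [C → . , n], [C → . T C], [C → . id id C], [C' → . C], [T → . + +], [T → . T , ,], [T → . y id +] }  — shift
  I1: { [T → + . +] }  — shift
  I2: { [C → , . n] }  — shift
  I3: { [C' → C .] }  — accept
  I4: { [C → . , n], [C → . T C], [C → . id id C], [C → T . C], [T → . + +], [T → . T , ,], [T → . y id +], [T → T . , ,] }  — shift
  I5: { [C → id . id C] }  — shift
  I6: { [T → y . id +] }  — shift
  I7: { [T → y id . +] }  — shift
  I8: { [T → y id + .] }  — reduce
  I9: { [C → . , n], [C → . T C], [C → . id id C], [C → id id . C], [T → . + +], [T → . T , ,], [T → . y id +] }  — shift
  I10: { [C → id id C .] }  — reduce
  I11: { [C → , . n], [T → T , . ,] }  — shift
  I12: { [C → T C .] }  — reduce
  I13: { [T → T , , .] }  — reduce
  I14: { [C → , n .] }  — reduce
  I15: { [T → + + .] }  — reduce

Every state is either a pure shift/goto state or contains exactly one complete item and nothing to shift — no conflicts. The grammar is LR(0).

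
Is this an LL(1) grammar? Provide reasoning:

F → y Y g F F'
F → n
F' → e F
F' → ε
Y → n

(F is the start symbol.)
Relevant sets:
  FOLLOW(F') = { $, 'e' }

For F:
  PREDICT(F → y Y g F F') = { 'y' }
  PREDICT(F → n) = { 'n' }
For F':
  PREDICT(F' → e F) = { 'e' }
  PREDICT(F' → ε) = { $, 'e' }
Y has a single production, so nothing to check there.

Conflict found: Predict set conflict for F': { 'e' }
The grammar is NOT LL(1).

Answer: No. Predict set conflict for F': { 'e' }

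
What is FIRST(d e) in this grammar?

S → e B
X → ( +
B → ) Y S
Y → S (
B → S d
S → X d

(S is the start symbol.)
To compute FIRST(d e), process the symbols left to right:
Symbol d is a terminal. Add 'd' and stop.
FIRST(d e) = { 'd' }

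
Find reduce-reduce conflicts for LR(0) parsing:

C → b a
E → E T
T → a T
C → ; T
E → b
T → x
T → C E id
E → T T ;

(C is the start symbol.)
No reduce-reduce conflicts

Augment with C' → C and build the canonical LR(0) collection (I0 = CLOSURE({[C' → . C]}), then GOTO on every symbol after a dot until no new states appear). It has 17 states:
  I0: { [C → . ; T], [C → . b a], [C' → . C] }  — shift
  I1: { [C → . ; T], [C → . b a], [C → ; . T], [T → . C E id], [T → . a T], [T → . x] }  — shift
  I2: { [C' → C .] }  — accept
  I3: { [C → b . a] }  — shift
  I4: { [C → b a .] }  — reduce
  I5: { [C → . ; T], [C → . b a], [E → . E T], [E → . T T ;], [E → . b], [T → . C E id], [T → . a T], [T → . x], [T → C . E id] }  — shift
  I6: { [C → ; T .] }  — reduce
  I7: { [C → . ; T], [C → . b a], [T → . C E id], [T → . a T], [T → . x], [T → a . T] }  — shift
  I8: { [T → x .] }  — reduce
  I9: { [T → a T .] }  — reduce
  I10: { [C → . ; T], [C → . b a], [E → E . T], [T → . C E id], [T → . a T], [T → . x], [T → C E . id] }  — shift
  I11: { [C → . ; T], [C → . b a], [E → T . T ;], [T → . C E id], [T → . a T], [T → . x] }  — shift
  I12: { [C → b . a], [E → b .] }  — shift, reduce
  I13: { [E → T T . ;] }  — shift
  I14: { [E → T T ; .] }  — reduce
  I15: { [E → E T .] }  — reduce
  I16: { [T → C E id .] }  — reduce

No state contains more than one complete item.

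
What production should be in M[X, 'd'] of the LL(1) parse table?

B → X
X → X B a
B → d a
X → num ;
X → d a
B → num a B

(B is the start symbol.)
To find M[X, 'd'], we find productions for X where 'd' is in the predict set (PREDICT(N → α) = (FIRST(α) \ {ε}) ∪ (FOLLOW(N) if α ⇒* ε)).

Relevant sets:
  FIRST(X) = { 'd', 'num' }

X → X B a: PREDICT = { 'd', 'num' }
  'd' is in predict set, so this production goes in M[X, 'd']
X → num ;: PREDICT = { 'num' }
X → d a: PREDICT = { 'd' }
  'd' is in predict set, so this production goes in M[X, 'd']

M[X, 'd'] = X → X B a, X → d a  (a multiply-defined cell — the grammar is not LL(1))

Answer: X → X B a, X → d a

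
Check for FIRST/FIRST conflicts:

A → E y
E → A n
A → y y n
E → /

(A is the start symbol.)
Yes. A → E y / A → y y n on { 'y' }; E → A n / E → '/' on { '/' }

FIRST sets of the non-terminals at (or reachable through a nullable prefix from) the front of some alternative:
  FIRST(E) = { '/', 'y' }
  FIRST(A) = { '/', 'y' }

Productions for A:
  A → E y: FIRST = { '/', 'y' }
  A → y y n: FIRST = { 'y' }
Productions for E:
  E → A n: FIRST = { '/', 'y' }
  E → /: FIRST = { '/' }

Conflict for A: A → E y and A → y y n
  Overlap: { 'y' }
Conflict for E: E → A n and E → /
  Overlap: { '/' }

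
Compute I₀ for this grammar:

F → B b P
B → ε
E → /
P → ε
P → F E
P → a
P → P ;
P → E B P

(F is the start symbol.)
First, augment the grammar with F' → F
I₀ = CLOSURE({ [F' → . F] }):
  [F' → . F] has the dot before F: add [F → . B b P]
  [F → . B b P] has the dot before B: add [B → .]
No further items can be added.

I₀ = { [B → .], [F → . B b P], [F' → . F] }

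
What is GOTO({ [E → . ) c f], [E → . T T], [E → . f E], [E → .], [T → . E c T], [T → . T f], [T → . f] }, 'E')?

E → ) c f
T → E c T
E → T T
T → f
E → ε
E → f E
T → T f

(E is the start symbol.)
{ [T → E . c T] }

GOTO(I, 'E') = CLOSURE({ [A → αX.β] : [A → α.Xβ] ∈ I, X = 'E' })

Items with dot before 'E', with the dot advanced:
  [T → . E c T] → [T → E . c T]
Closure adds nothing (no advanced item has the dot before a non-terminal).

GOTO = { [T → E . c T] }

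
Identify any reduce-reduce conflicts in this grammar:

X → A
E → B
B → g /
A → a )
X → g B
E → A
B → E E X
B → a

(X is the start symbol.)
Yes — I6: [E → B .] vs [X → g B .]; I14: [E → A .] vs [X → A .]

A reduce-reduce conflict occurs when an LR(0) state has two complete items [A → α .] and [B → β .] — both call for a reduction, and with no lookahead the parser cannot choose between them.

Augment with X' → X and build the canonical LR(0) collection (I0 = CLOSURE({[X' → . X]}), then GOTO on every symbol after a dot until no new states appear). It has 17 states:
  I0: { [A → . a )], [X → . A], [X → . g B], [X' → . X] }  — shift
  I1: { [X → A .] }  — reduce
  I2: { [X' → X .] }  — accept
  I3: { [A → a . )] }  — shift
  I4: { [A → . a )], [B → . E E X], [B → . a], [B → . g /], [E → . A], [E → . B], [X → g . B] }  — shift
  I5: { [E → A .] }  — reduce
  I6: { [E → B .], [X → g B .] }  — 2 reduces
  I7: { [A → . a )], [B → . E E X], [B → . a], [B → . g /], [B → E . E X], [E → . A], [E → . B] }  — shift
  I8: { [A → a . )], [B → a .] }  — shift, reduce
  I9: { [B → g . /] }  — shift
  I10: { [B → g / .] }  — reduce
  I11: { [A → a ) .] }  — reduce
  I12: { [E → B .] }  — reduce
  I13: { [A → . a )], [B → . E E X], [B → . a], [B → . g /], [B → E . E X], [B → E E . X], [E → . A], [E → . B], [X → . A], [X → . g B] }  — shift
  I14: { [E → A .], [X → A .] }  — 2 reduces
  I15: { [B → E E X .] }  — reduce
  I16: { [A → . a )], [B → . E E X], [B → . a], [B → . g /], [B → g . /], [E → . A], [E → . B], [X → g . B] }  — shift

I6 contains complete items [E → B .], [X → g B .] — reduce-reduce conflict.
I14 contains complete items [E → A .], [X → A .] — reduce-reduce conflict.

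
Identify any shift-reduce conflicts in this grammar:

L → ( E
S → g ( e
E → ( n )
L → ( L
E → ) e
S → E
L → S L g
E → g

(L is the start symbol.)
A shift-reduce conflict occurs when an LR(0) state has both:
  - a complete (reduce) item [A → α .] (dot at the end), and
  - a shift item [B → β . c γ] (dot before a terminal).

Augment with L' → L and build the canonical LR(0) collection (I0 = CLOSURE({[L' → . L]}), then GOTO on every symbol after a dot until no new states appear). It has 16 states:
  I0: { [E → . ( n )], [E → . ) e], [E → . g], [L → . ( E], [L → . ( L], [L → . S L g], [L' → . L], [S → . E], [S → . g ( e] }  — shift
  I1: { [E → ( . n )], [E → . ( n )], [E → . ) e], [E → . g], [L → ( . E], [L → ( . L], [L → . ( E], [L → . ( L], [L → . S L g], [S → . E], [S → . g ( e] }  — shift
  I2: { [E → ) . e] }  — shift
  I3: { [S → E .] }  — reduce
  I4: { [L' → L .] }  — accept
  I5: { [E → . ( n )], [E → . ) e], [E → . g], [L → . ( E], [L → . ( L], [L → . S L g], [L → S . L g], [S → . E], [S → . g ( e] }  — shift
  I6: { [E → g .], [S → g . ( e] }  — shift, reduce
  I7: { [S → g ( . e] }  — shift
  I8: { [S → g ( e .] }  — reduce
  I9: { [L → S L . g] }  — shift
  I10: { [L → S L g .] }  — reduce
  I11: { [E → ) e .] }  — reduce
  I12: { [L → ( E .], [S → E .] }  — 2 reduces
  I13: { [L → ( L .] }  — reduce
  I14: { [E → ( n . )] }  — shift
  I15: { [E → ( n ) .] }  — reduce

I6 contains reduce item [E → g .] and shift item [S → g . ( e] — shift-reduce conflict.

Answer: Yes — I6: [E → g .] vs [S → g . ( e]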